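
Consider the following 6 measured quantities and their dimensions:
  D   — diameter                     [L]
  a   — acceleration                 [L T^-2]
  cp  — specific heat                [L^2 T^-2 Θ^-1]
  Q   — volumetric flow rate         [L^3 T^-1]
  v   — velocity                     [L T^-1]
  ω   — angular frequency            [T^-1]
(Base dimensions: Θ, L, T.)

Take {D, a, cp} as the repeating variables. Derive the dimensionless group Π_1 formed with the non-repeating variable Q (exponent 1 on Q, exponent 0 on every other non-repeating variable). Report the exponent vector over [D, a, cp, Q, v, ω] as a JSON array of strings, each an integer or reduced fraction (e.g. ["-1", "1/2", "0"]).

Exponent matrix [Θ,L,T] × [D,a,cp,Q,v,ω]:
  Θ: [ 0  0 -1  0  0  0]
  L: [ 1  1  2  3  1  0]
  T: [ 0 -2 -2 -1 -1 -1]
Row reduction gives pivot columns D,a,cp; rank = 3
Repeat: D,a,cp; free: Q,v,ω
RREF:
  r0: [   1    0    0  5/2  1/2 -1/2]
  r1: [   0    1    0  1/2  1/2  1/2]
  r2: [   0    0    1    0    0    0]
Fix exponent of Q at 1, v at 0, ω at 0; solve each RREF row for its pivot's exponent:
  r0: exp(D) + (5/2)·1 = 0 ⇒ exp(D) = -5/2
  r1: exp(a) + (1/2)·1 = 0 ⇒ exp(a) = -1/2
  r2: exp(cp) + (0)·1 = 0 ⇒ exp(cp) = 0
Π_1 = D^(-5/2) · a^(-1/2) · Q

["-5/2", "-1/2", "0", "1", "0", "0"]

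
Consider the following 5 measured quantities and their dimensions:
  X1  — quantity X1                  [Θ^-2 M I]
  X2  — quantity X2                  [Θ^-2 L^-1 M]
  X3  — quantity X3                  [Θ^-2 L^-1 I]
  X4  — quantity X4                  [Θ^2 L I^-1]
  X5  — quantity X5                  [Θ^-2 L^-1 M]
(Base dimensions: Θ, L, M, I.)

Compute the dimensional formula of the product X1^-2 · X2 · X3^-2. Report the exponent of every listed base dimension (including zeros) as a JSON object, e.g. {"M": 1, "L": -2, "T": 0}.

Exponent matrix [Θ,L,M,I] × [X1,X2,X3,X4,X5]:
  Θ: [-2 -2 -2  2 -2]
  L: [ 0 -1 -1  1 -1]
  M: [ 1  1  0  0  1]
  I: [ 1  0  1 -1  0]
  [Θ]: (-2)·-2+(1)·-2+(-2)·-2 = 6
  [L]: (-2)·0+(1)·-1+(-2)·-1 = 1
  [M]: (-2)·1+(1)·1+(-2)·0 = -1
  [I]: (-2)·1+(1)·0+(-2)·1 = -4
⇒ Θ^6 L M^-1 I^-4

{"Θ": 6, "L": 1, "M": -1, "I": -4}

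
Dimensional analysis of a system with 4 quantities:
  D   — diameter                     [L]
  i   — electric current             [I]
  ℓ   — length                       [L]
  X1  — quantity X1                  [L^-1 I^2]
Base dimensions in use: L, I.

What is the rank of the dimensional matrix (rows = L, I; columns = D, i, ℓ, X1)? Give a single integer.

Write exponents as rows L,I / cols D,i,ℓ,X1:
  L: [ 1  0  1 -1]
  I: [ 0  1  0  2]
Echelon form has 2 nonzero rows (pivots: D,i)

2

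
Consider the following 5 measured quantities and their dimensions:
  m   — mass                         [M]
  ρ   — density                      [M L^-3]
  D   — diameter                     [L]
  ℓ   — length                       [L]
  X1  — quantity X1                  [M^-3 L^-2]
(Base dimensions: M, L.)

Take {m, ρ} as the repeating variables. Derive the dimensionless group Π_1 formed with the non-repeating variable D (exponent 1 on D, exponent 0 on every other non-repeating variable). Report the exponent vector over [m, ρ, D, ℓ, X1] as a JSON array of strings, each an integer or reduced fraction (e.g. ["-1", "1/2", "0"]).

["-1/3", "1/3", "1", "0", "0"]

Dimensional matrix (M×L by m×ρ×D×ℓ×X1):
  M: [ 1  1  0  0 -3]
  L: [ 0 -3  1  1 -2]
RREF → pivots at {m,ρ} ⇒ r = 2
Pivot set = {m,ρ}, free = {D,ℓ,X1}
RREF:
  r0: [   1    0  1/3  1/3 -11/3]
  r1: [   0    1 -1/3 -1/3  2/3]
Fix exponent of D at 1, ℓ at 0, X1 at 0; solve each RREF row for its pivot's exponent:
  r0: exp(m) + (1/3)·1 = 0 ⇒ exp(m) = -1/3
  r1: exp(ρ) + (-1/3)·1 = 0 ⇒ exp(ρ) = 1/3
Π_1 = m^(-1/3) · ρ^(1/3) · D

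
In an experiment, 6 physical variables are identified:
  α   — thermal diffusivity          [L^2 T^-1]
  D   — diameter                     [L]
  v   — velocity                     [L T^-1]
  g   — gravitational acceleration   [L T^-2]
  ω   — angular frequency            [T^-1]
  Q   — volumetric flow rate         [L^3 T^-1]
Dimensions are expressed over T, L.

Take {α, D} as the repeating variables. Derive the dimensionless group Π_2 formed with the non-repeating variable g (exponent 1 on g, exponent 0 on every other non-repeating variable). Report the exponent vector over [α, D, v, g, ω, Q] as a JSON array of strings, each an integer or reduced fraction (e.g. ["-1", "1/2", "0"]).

Exponent matrix [T,L] × [α,D,v,g,ω,Q]:
  T: [-1  0 -1 -2 -1 -1]
  L: [ 2  1  1  1  0  3]
Echelon form has 2 nonzero rows (pivots: α,D)
Repeat: α,D; free: v,g,ω,Q
RREF:
  r0: [   1    0    1    2    1    1]
  r1: [   0    1   -1   -3   -2    1]
Fix exponent of g at 1, v at 0, ω at 0, Q at 0; solve each RREF row for its pivot's exponent:
  r0: exp(α) + (2)·1 = 0 ⇒ exp(α) = -2
  r1: exp(D) + (-3)·1 = 0 ⇒ exp(D) = 3
Π_2 = α^-2 · D^3 · g

["-2", "3", "0", "1", "0", "0"]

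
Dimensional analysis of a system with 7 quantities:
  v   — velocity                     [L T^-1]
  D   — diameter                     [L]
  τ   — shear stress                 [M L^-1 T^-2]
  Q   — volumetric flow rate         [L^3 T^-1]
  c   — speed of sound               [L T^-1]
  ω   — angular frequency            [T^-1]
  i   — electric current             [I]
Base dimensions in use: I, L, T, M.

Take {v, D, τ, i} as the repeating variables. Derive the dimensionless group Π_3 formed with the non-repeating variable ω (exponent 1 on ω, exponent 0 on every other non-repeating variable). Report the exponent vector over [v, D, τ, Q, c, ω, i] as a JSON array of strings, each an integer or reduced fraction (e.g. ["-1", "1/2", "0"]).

["-1", "1", "0", "0", "0", "1", "0"]

Dimensional matrix (I×L×T×M by v×D×τ×Q×c×ω×i):
  I: [ 0  0  0  0  0  0  1]
  L: [ 1  1 -1  3  1  0  0]
  T: [-1  0 -2 -1 -1 -1  0]
  M: [ 0  0  1  0  0  0  0]
Echelon form has 4 nonzero rows (pivots: v,D,τ,i)
Repeat: v,D,τ,i; free: Q,c,ω
RREF:
  r0: [   1    0    0    1    1    1    0]
  r1: [   0    1    0    2    0   -1    0]
  r2: [   0    0    1    0    0    0    0]
  r3: [   0    0    0    0    0    0    1]
Fix exponent of ω at 1, Q at 0, c at 0; solve each RREF row for its pivot's exponent:
  r0: exp(v) + (1)·1 = 0 ⇒ exp(v) = -1
  r1: exp(D) + (-1)·1 = 0 ⇒ exp(D) = 1
  r2: exp(τ) + (0)·1 = 0 ⇒ exp(τ) = 0
  r3: exp(i) + (0)·1 = 0 ⇒ exp(i) = 0
Π_3 = v^-1 · D · ω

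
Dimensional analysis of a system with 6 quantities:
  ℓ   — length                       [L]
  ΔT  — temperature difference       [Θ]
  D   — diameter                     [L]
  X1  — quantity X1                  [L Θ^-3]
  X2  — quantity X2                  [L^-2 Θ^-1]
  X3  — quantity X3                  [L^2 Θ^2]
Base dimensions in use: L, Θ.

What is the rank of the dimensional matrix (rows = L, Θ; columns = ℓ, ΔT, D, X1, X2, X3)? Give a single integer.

Dimensional matrix (L×Θ by ℓ×ΔT×D×X1×X2×X3):
  L: [ 1  0  1  1 -2  2]
  Θ: [ 0  1  0 -3 -1  2]
Row reduction gives pivot columns ℓ,ΔT; rank = 2

2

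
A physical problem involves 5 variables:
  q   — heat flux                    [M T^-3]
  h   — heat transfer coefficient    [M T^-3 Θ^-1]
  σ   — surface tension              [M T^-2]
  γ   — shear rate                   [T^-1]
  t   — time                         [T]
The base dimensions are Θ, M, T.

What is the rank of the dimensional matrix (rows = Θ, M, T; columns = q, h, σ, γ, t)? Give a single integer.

3

Write exponents as rows Θ,M,T / cols q,h,σ,γ,t:
  Θ: [ 0 -1  0  0  0]
  M: [ 1  1  1  0  0]
  T: [-3 -3 -2 -1  1]
Row reduction gives pivot columns q,h,σ; rank = 3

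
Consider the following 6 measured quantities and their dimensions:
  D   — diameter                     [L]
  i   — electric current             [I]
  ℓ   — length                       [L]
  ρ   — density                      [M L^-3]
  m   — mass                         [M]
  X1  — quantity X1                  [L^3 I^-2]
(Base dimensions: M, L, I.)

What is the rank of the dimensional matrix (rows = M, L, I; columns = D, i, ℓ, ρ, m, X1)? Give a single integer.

Dimensional matrix (M×L×I by D×i×ℓ×ρ×m×X1):
  M: [ 0  0  0  1  1  0]
  L: [ 1  0  1 -3  0  3]
  I: [ 0  1  0  0  0 -2]
RREF → pivots at {D,i,ρ} ⇒ r = 3

3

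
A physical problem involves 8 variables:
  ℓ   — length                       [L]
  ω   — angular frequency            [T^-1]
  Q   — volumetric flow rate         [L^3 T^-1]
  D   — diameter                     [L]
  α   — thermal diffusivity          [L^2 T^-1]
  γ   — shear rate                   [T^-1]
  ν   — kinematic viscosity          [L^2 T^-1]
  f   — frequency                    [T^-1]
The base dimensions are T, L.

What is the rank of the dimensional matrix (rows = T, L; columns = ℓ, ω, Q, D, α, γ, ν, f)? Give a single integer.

2

Dimensional matrix (T×L by ℓ×ω×Q×D×α×γ×ν×f):
  T: [ 0 -1 -1  0 -1 -1 -1 -1]
  L: [ 1  0  3  1  2  0  2  0]
RREF → pivots at {ℓ,ω} ⇒ r = 2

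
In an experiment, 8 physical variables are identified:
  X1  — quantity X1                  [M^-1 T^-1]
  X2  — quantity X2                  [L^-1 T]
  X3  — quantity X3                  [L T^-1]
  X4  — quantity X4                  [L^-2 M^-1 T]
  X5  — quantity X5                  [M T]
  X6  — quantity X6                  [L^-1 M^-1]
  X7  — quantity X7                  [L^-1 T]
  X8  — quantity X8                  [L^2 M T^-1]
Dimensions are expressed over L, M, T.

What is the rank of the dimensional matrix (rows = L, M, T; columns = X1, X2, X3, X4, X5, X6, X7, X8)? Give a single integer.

Write exponents as rows L,M,T / cols X1,X2,X3,X4,X5,X6,X7,X8:
  L: [ 0 -1  1 -2  0 -1 -1  2]
  M: [-1  0  0 -1  1 -1  0  1]
  T: [-1  1 -1  1  1  0  1 -1]
RREF → pivots at {X1,X2} ⇒ r = 2

2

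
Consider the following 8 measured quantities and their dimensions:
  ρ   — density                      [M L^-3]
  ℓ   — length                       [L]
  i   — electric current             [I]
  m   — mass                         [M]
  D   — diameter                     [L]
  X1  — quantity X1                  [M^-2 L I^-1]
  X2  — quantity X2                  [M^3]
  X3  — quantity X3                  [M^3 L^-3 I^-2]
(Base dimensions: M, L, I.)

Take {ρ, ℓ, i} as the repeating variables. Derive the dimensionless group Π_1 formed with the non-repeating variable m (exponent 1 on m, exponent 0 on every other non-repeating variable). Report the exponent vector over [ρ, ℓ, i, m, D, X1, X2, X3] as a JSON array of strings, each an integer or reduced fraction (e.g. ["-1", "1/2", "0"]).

["-1", "-3", "0", "1", "0", "0", "0", "0"]

Exponent matrix [M,L,I] × [ρ,ℓ,i,m,D,X1,X2,X3]:
  M: [ 1  0  0  1  0 -2  3  3]
  L: [-3  1  0  0  1  1  0 -3]
  I: [ 0  0  1  0  0 -1  0 -2]
Row reduction gives pivot columns ρ,ℓ,i; rank = 3
Pivot set = {ρ,ℓ,i}, free = {m,D,X1,X2,X3}
RREF:
  r0: [   1    0    0    1    0   -2    3    3]
  r1: [   0    1    0    3    1   -5    9    6]
  r2: [   0    0    1    0    0   -1    0   -2]
Fix exponent of m at 1, D at 0, X1 at 0, X2 at 0, X3 at 0; solve each RREF row for its pivot's exponent:
  r0: exp(ρ) + (1)·1 = 0 ⇒ exp(ρ) = -1
  r1: exp(ℓ) + (3)·1 = 0 ⇒ exp(ℓ) = -3
  r2: exp(i) + (0)·1 = 0 ⇒ exp(i) = 0
Π_1 = ρ^-1 · ℓ^-3 · m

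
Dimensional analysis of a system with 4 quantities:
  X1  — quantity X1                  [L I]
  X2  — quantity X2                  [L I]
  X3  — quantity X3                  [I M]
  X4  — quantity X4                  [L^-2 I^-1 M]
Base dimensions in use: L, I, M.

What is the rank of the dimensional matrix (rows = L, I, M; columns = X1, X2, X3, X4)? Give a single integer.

2

Exponent matrix [L,I,M] × [X1,X2,X3,X4]:
  L: [ 1  1  0 -2]
  I: [ 1  1  1 -1]
  M: [ 0  0  1  1]
RREF → pivots at {X1,X3} ⇒ r = 2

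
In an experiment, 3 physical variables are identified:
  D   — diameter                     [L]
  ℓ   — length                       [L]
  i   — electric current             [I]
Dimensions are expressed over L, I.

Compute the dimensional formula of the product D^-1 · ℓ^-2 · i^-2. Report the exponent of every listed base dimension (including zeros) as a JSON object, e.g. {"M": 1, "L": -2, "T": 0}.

Exponent matrix [L,I] × [D,ℓ,i]:
  L: [ 1  1  0]
  I: [ 0  0  1]
  [L]: (-1)·1+(-2)·1+(-2)·0 = -3
  [I]: (-1)·0+(-2)·0+(-2)·1 = -2
⇒ L^-3 I^-2

{"L": -3, "I": -2}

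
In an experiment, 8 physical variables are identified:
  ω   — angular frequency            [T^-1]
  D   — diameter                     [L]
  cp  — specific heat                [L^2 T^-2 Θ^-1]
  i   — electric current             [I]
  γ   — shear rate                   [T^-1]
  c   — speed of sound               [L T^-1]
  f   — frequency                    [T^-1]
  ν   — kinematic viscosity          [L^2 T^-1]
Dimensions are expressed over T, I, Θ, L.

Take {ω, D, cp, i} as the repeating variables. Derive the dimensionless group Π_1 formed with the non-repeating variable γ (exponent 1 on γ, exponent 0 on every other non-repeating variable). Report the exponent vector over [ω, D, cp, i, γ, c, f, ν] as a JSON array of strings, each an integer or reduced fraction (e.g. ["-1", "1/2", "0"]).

Exponent matrix [T,I,Θ,L] × [ω,D,cp,i,γ,c,f,ν]:
  T: [-1  0 -2  0 -1 -1 -1 -1]
  I: [ 0  0  0  1  0  0  0  0]
  Θ: [ 0  0 -1  0  0  0  0  0]
  L: [ 0  1  2  0  0  1  0  2]
RREF → pivots at {ω,D,cp,i} ⇒ r = 4
Pivot set = {ω,D,cp,i}, free = {γ,c,f,ν}
RREF:
  r0: [   1    0    0    0    1    1    1    1]
  r1: [   0    1    0    0    0    1    0    2]
  r2: [   0    0    1    0    0    0    0    0]
  r3: [   0    0    0    1    0    0    0    0]
Fix exponent of γ at 1, c at 0, f at 0, ν at 0; solve each RREF row for its pivot's exponent:
  r0: exp(ω) + (1)·1 = 0 ⇒ exp(ω) = -1
  r1: exp(D) + (0)·1 = 0 ⇒ exp(D) = 0
  r2: exp(cp) + (0)·1 = 0 ⇒ exp(cp) = 0
  r3: exp(i) + (0)·1 = 0 ⇒ exp(i) = 0
Π_1 = ω^-1 · γ

["-1", "0", "0", "0", "1", "0", "0", "0"]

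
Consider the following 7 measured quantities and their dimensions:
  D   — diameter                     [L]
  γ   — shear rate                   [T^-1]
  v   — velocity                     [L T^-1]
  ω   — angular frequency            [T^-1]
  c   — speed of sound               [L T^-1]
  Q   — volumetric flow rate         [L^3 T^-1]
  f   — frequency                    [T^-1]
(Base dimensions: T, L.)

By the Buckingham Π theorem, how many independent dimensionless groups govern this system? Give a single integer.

5

Exponent matrix [T,L] × [D,γ,v,ω,c,Q,f]:
  T: [ 0 -1 -1 -1 -1 -1 -1]
  L: [ 1  0  1  0  1  3  0]
RREF → pivots at {D,γ} ⇒ r = 2
n=7, r=2 ⇒ 5 dimensionless groups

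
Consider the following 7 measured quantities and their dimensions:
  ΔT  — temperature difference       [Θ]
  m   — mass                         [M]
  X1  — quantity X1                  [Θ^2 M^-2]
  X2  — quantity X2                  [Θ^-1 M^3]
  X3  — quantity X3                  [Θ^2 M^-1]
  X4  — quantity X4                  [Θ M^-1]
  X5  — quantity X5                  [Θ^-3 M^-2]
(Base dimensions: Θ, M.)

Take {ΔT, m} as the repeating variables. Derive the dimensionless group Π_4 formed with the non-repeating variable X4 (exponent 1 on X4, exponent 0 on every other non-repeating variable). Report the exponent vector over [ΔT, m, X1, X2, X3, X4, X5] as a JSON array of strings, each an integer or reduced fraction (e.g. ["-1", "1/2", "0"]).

Write exponents as rows Θ,M / cols ΔT,m,X1,X2,X3,X4,X5:
  Θ: [ 1  0  2 -1  2  1 -3]
  M: [ 0  1 -2  3 -1 -1 -2]
Row reduction gives pivot columns ΔT,m; rank = 2
Pivot set = {ΔT,m}, free = {X1,X2,X3,X4,X5}
RREF:
  r0: [   1    0    2   -1    2    1   -3]
  r1: [   0    1   -2    3   -1   -1   -2]
Fix exponent of X4 at 1, X1 at 0, X2 at 0, X3 at 0, X5 at 0; solve each RREF row for its pivot's exponent:
  r0: exp(ΔT) + (1)·1 = 0 ⇒ exp(ΔT) = -1
  r1: exp(m) + (-1)·1 = 0 ⇒ exp(m) = 1
Π_4 = ΔT^-1 · m · X4

["-1", "1", "0", "0", "0", "1", "0"]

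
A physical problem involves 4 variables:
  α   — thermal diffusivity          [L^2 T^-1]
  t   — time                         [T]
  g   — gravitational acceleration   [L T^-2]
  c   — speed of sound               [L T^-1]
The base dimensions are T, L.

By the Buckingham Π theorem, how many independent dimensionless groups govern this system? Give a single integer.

2

Exponent matrix [T,L] × [α,t,g,c]:
  T: [-1  1 -2 -1]
  L: [ 2  0  1  1]
Echelon form has 2 nonzero rows (pivots: α,t)
4 vars − rank 2 = 2 Π groups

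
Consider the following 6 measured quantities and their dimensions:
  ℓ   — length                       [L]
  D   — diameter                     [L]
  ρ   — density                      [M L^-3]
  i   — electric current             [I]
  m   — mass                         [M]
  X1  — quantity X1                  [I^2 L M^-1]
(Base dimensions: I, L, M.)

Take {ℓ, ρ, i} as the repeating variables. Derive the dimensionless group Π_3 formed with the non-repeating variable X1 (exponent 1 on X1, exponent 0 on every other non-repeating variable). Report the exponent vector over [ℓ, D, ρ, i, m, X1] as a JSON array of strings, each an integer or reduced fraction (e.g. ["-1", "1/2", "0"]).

Dimensional matrix (I×L×M by ℓ×D×ρ×i×m×X1):
  I: [ 0  0  0  1  0  2]
  L: [ 1  1 -3  0  0  1]
  M: [ 0  0  1  0  1 -1]
Row reduction gives pivot columns ℓ,ρ,i; rank = 3
Pivot set = {ℓ,ρ,i}, free = {D,m,X1}
RREF:
  r0: [   1    1    0    0    3   -2]
  r1: [   0    0    1    0    1   -1]
  r2: [   0    0    0    1    0    2]
Fix exponent of X1 at 1, D at 0, m at 0; solve each RREF row for its pivot's exponent:
  r0: exp(ℓ) + (-2)·1 = 0 ⇒ exp(ℓ) = 2
  r1: exp(ρ) + (-1)·1 = 0 ⇒ exp(ρ) = 1
  r2: exp(i) + (2)·1 = 0 ⇒ exp(i) = -2
Π_3 = ℓ^2 · ρ · i^-2 · X1

["2", "0", "1", "-2", "0", "1"]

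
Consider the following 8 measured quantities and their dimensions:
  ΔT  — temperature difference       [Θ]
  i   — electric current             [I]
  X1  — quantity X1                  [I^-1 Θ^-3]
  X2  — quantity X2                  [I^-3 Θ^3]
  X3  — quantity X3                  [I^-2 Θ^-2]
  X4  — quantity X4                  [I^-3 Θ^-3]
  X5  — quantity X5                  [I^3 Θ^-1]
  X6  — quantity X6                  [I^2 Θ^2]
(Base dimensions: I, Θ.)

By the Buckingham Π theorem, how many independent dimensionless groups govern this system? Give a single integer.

Exponent matrix [I,Θ] × [ΔT,i,X1,X2,X3,X4,X5,X6]:
  I: [ 0  1 -1 -3 -2 -3  3  2]
  Θ: [ 1  0 -3  3 -2 -3 -1  2]
RREF → pivots at {ΔT,i} ⇒ r = 2
n=8, r=2 ⇒ 6 dimensionless groups

6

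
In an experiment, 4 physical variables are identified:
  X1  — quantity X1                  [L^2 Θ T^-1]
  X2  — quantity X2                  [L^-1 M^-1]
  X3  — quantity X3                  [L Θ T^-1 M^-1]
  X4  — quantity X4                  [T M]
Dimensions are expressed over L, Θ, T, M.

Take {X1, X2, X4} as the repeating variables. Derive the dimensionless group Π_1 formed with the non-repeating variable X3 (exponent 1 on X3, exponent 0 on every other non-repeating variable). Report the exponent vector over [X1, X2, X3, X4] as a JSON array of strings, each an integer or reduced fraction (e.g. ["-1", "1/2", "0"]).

Dimensional matrix (L×Θ×T×M by X1×X2×X3×X4):
  L: [ 2 -1  1  0]
  Θ: [ 1  0  1  0]
  T: [-1  0 -1  1]
  M: [ 0 -1 -1  1]
Echelon form has 3 nonzero rows (pivots: X1,X2,X4)
Pivot set = {X1,X2,X4}, free = {X3}
RREF:
  r0: [   1    0    1    0]
  r1: [   0    1    1    0]
  r2: [   0    0    0    1]
  r3: [   0    0    0    0]
Fix exponent of X3 at 1; solve each RREF row for its pivot's exponent:
  r0: exp(X1) + (1)·1 = 0 ⇒ exp(X1) = -1
  r1: exp(X2) + (1)·1 = 0 ⇒ exp(X2) = -1
  r2: exp(X4) + (0)·1 = 0 ⇒ exp(X4) = 0
Π_1 = X1^-1 · X2^-1 · X3

["-1", "-1", "1", "0"]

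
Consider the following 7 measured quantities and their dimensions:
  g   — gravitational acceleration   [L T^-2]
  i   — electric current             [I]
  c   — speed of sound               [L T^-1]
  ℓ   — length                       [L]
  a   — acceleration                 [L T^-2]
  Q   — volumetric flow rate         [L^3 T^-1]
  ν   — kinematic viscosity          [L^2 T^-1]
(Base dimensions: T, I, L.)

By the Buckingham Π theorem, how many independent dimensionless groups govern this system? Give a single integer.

4

Dimensional matrix (T×I×L by g×i×c×ℓ×a×Q×ν):
  T: [-2  0 -1  0 -2 -1 -1]
  I: [ 0  1  0  0  0  0  0]
  L: [ 1  0  1  1  1  3  2]
Row reduction gives pivot columns g,i,c; rank = 3
Π count = n − r = 7 − 3 = 4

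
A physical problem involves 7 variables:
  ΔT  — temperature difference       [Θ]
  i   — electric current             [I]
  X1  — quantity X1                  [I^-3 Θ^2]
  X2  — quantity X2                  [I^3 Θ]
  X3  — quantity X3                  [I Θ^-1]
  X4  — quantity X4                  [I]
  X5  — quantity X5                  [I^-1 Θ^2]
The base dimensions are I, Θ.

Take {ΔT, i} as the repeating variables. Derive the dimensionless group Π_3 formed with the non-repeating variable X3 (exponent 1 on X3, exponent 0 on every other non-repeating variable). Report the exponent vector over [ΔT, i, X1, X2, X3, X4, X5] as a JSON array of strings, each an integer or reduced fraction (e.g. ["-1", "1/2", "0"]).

["1", "-1", "0", "0", "1", "0", "0"]

Write exponents as rows I,Θ / cols ΔT,i,X1,X2,X3,X4,X5:
  I: [ 0  1 -3  3  1  1 -1]
  Θ: [ 1  0  2  1 -1  0  2]
Row reduction gives pivot columns ΔT,i; rank = 2
Pivot set = {ΔT,i}, free = {X1,X2,X3,X4,X5}
RREF:
  r0: [   1    0    2    1   -1    0    2]
  r1: [   0    1   -3    3    1    1   -1]
Fix exponent of X3 at 1, X1 at 0, X2 at 0, X4 at 0, X5 at 0; solve each RREF row for its pivot's exponent:
  r0: exp(ΔT) + (-1)·1 = 0 ⇒ exp(ΔT) = 1
  r1: exp(i) + (1)·1 = 0 ⇒ exp(i) = -1
Π_3 = ΔT · i^-1 · X3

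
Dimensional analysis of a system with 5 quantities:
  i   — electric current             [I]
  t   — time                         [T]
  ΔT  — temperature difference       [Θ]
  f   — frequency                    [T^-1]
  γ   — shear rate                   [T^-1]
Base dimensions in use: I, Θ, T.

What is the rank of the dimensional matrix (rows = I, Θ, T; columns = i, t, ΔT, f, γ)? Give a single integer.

Dimensional matrix (I×Θ×T by i×t×ΔT×f×γ):
  I: [ 1  0  0  0  0]
  Θ: [ 0  0  1  0  0]
  T: [ 0  1  0 -1 -1]
Echelon form has 3 nonzero rows (pivots: i,t,ΔT)

3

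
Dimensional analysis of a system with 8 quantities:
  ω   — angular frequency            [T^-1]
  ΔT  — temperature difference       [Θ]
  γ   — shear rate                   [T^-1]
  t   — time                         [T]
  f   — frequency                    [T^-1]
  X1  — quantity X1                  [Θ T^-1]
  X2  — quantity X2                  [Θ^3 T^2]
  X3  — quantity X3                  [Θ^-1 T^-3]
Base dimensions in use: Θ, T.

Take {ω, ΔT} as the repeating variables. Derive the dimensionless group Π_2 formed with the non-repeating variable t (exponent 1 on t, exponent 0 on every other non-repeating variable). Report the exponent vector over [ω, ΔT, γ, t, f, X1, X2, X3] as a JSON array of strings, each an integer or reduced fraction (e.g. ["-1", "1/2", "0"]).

Dimensional matrix (Θ×T by ω×ΔT×γ×t×f×X1×X2×X3):
  Θ: [ 0  1  0  0  0  1  3 -1]
  T: [-1  0 -1  1 -1 -1  2 -3]
RREF → pivots at {ω,ΔT} ⇒ r = 2
Repeat: ω,ΔT; free: γ,t,f,X1,X2,X3
RREF:
  r0: [   1    0    1   -1    1    1   -2    3]
  r1: [   0    1    0    0    0    1    3   -1]
Fix exponent of t at 1, γ at 0, f at 0, X1 at 0, X2 at 0, X3 at 0; solve each RREF row for its pivot's exponent:
  r0: exp(ω) + (-1)·1 = 0 ⇒ exp(ω) = 1
  r1: exp(ΔT) + (0)·1 = 0 ⇒ exp(ΔT) = 0
Π_2 = ω · t

["1", "0", "0", "1", "0", "0", "0", "0"]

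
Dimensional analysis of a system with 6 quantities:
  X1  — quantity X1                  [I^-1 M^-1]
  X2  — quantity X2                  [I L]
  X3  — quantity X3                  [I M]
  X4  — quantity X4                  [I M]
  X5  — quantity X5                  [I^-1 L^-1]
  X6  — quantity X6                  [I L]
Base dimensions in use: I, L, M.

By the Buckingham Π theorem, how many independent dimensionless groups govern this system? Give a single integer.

4

Dimensional matrix (I×L×M by X1×X2×X3×X4×X5×X6):
  I: [-1  1  1  1 -1  1]
  L: [ 0  1  0  0 -1  1]
  M: [-1  0  1  1  0  0]
Echelon form has 2 nonzero rows (pivots: X1,X2)
n=6, r=2 ⇒ 4 dimensionless groups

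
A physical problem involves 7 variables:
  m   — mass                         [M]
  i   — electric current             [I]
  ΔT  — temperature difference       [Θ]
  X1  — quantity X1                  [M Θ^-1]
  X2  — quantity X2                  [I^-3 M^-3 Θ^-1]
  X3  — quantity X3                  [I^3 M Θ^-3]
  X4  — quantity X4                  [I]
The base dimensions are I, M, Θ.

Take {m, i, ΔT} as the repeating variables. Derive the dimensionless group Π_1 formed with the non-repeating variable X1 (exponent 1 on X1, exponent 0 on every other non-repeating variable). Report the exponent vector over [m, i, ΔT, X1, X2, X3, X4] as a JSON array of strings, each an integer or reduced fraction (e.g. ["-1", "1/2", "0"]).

["-1", "0", "1", "1", "0", "0", "0"]

Write exponents as rows I,M,Θ / cols m,i,ΔT,X1,X2,X3,X4:
  I: [ 0  1  0  0 -3  3  1]
  M: [ 1  0  0  1 -3  1  0]
  Θ: [ 0  0  1 -1 -1 -3  0]
Row reduction gives pivot columns m,i,ΔT; rank = 3
Pivot set = {m,i,ΔT}, free = {X1,X2,X3,X4}
RREF:
  r0: [   1    0    0    1   -3    1    0]
  r1: [   0    1    0    0   -3    3    1]
  r2: [   0    0    1   -1   -1   -3    0]
Fix exponent of X1 at 1, X2 at 0, X3 at 0, X4 at 0; solve each RREF row for its pivot's exponent:
  r0: exp(m) + (1)·1 = 0 ⇒ exp(m) = -1
  r1: exp(i) + (0)·1 = 0 ⇒ exp(i) = 0
  r2: exp(ΔT) + (-1)·1 = 0 ⇒ exp(ΔT) = 1
Π_1 = m^-1 · ΔT · X1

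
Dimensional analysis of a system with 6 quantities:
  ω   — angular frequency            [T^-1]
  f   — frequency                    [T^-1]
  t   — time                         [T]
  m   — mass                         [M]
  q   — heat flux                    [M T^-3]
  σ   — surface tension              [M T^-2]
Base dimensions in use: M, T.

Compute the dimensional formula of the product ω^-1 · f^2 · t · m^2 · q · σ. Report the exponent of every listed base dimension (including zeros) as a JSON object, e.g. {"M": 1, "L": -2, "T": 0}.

{"M": 4, "T": -5}

Write exponents as rows M,T / cols ω,f,t,m,q,σ:
  M: [ 0  0  0  1  1  1]
  T: [-1 -1  1  0 -3 -2]
  [M]: (-1)·0+(2)·0+(1)·0+(2)·1+(1)·1+(1)·1 = 4
  [T]: (-1)·-1+(2)·-1+(1)·1+(2)·0+(1)·-3+(1)·-2 = -5
⇒ M^4 T^-5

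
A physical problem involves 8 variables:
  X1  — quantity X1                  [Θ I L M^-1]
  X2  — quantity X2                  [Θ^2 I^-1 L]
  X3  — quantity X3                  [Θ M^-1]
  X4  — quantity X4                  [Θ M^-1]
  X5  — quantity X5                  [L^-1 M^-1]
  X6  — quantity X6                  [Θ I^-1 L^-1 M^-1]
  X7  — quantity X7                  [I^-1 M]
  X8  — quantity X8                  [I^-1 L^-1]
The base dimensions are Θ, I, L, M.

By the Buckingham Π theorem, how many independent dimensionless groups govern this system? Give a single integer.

Dimensional matrix (Θ×I×L×M by X1×X2×X3×X4×X5×X6×X7×X8):
  Θ: [ 1  2  1  1  0  1  0  0]
  I: [ 1 -1  0  0  0 -1 -1 -1]
  L: [ 1  1  0  0 -1 -1  0 -1]
  M: [-1  0 -1 -1 -1 -1  1  0]
RREF → pivots at {X1,X2,X3} ⇒ r = 3
Π count = n − r = 8 − 3 = 5

5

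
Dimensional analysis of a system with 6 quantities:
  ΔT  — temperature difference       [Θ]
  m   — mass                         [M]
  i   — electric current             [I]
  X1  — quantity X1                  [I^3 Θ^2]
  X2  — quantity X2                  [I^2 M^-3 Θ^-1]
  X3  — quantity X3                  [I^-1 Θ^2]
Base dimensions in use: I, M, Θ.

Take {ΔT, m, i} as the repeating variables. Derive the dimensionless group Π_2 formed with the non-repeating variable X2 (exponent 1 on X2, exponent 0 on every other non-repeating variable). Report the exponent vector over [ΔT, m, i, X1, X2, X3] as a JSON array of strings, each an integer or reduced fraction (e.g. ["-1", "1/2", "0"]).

Write exponents as rows I,M,Θ / cols ΔT,m,i,X1,X2,X3:
  I: [ 0  0  1  3  2 -1]
  M: [ 0  1  0  0 -3  0]
  Θ: [ 1  0  0  2 -1  2]
Row reduction gives pivot columns ΔT,m,i; rank = 3
Pivot set = {ΔT,m,i}, free = {X1,X2,X3}
RREF:
  r0: [   1    0    0    2   -1    2]
  r1: [   0    1    0    0   -3    0]
  r2: [   0    0    1    3    2   -1]
Fix exponent of X2 at 1, X1 at 0, X3 at 0; solve each RREF row for its pivot's exponent:
  r0: exp(ΔT) + (-1)·1 = 0 ⇒ exp(ΔT) = 1
  r1: exp(m) + (-3)·1 = 0 ⇒ exp(m) = 3
  r2: exp(i) + (2)·1 = 0 ⇒ exp(i) = -2
Π_2 = ΔT · m^3 · i^-2 · X2

["1", "3", "-2", "0", "1", "0"]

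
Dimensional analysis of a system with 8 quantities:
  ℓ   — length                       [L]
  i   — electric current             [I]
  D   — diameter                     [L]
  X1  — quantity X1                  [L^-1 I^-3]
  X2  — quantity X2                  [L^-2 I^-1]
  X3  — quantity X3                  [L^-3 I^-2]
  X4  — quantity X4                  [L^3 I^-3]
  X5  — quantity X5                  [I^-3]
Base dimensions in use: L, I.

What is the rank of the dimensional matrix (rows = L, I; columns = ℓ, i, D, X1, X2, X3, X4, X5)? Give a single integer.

2

Dimensional matrix (L×I by ℓ×i×D×X1×X2×X3×X4×X5):
  L: [ 1  0  1 -1 -2 -3  3  0]
  I: [ 0  1  0 -3 -1 -2 -3 -3]
RREF → pivots at {ℓ,i} ⇒ r = 2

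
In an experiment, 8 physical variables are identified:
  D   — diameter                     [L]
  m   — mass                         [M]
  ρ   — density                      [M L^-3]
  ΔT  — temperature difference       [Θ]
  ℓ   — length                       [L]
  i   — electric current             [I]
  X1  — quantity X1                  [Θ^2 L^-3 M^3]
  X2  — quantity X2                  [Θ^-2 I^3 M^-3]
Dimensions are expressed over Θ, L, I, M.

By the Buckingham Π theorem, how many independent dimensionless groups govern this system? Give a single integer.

Dimensional matrix (Θ×L×I×M by D×m×ρ×ΔT×ℓ×i×X1×X2):
  Θ: [ 0  0  0  1  0  0  2 -2]
  L: [ 1  0 -3  0  1  0 -3  0]
  I: [ 0  0  0  0  0  1  0  3]
  M: [ 0  1  1  0  0  0  3 -3]
Row reduction gives pivot columns D,m,ΔT,i; rank = 4
8 vars − rank 4 = 4 Π groups

4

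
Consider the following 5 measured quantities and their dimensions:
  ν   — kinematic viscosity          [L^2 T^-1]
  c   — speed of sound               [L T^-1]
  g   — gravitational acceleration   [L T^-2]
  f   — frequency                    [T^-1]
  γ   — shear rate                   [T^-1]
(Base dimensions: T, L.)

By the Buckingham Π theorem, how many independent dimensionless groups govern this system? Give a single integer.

3

Dimensional matrix (T×L by ν×c×g×f×γ):
  T: [-1 -1 -2 -1 -1]
  L: [ 2  1  1  0  0]
Row reduction gives pivot columns ν,c; rank = 2
n=5, r=2 ⇒ 3 dimensionless groups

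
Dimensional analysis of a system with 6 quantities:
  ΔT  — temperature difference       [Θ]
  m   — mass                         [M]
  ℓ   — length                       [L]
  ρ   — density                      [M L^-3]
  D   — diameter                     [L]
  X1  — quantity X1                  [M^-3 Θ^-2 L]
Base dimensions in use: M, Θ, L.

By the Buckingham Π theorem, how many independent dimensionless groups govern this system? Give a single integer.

3

Exponent matrix [M,Θ,L] × [ΔT,m,ℓ,ρ,D,X1]:
  M: [ 0  1  0  1  0 -3]
  Θ: [ 1  0  0  0  0 -2]
  L: [ 0  0  1 -3  1  1]
Echelon form has 3 nonzero rows (pivots: ΔT,m,ℓ)
n=6, r=3 ⇒ 3 dimensionless groups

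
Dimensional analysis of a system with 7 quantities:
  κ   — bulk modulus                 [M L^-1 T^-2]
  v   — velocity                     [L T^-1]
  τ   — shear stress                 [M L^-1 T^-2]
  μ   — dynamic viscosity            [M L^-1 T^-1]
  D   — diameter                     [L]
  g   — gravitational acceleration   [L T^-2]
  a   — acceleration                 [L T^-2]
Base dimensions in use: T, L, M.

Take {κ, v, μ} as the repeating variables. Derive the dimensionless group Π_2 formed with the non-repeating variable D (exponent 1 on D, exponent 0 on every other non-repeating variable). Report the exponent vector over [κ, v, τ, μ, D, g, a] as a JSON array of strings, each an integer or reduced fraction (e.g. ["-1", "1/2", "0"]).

["1", "-1", "0", "-1", "1", "0", "0"]

Dimensional matrix (T×L×M by κ×v×τ×μ×D×g×a):
  T: [-2 -1 -2 -1  0 -2 -2]
  L: [-1  1 -1 -1  1  1  1]
  M: [ 1  0  1  1  0  0  0]
RREF → pivots at {κ,v,μ} ⇒ r = 3
Pivot set = {κ,v,μ}, free = {τ,D,g,a}
RREF:
  r0: [   1    0    1    0   -1    1    1]
  r1: [   0    1    0    0    1    1    1]
  r2: [   0    0    0    1    1   -1   -1]
Fix exponent of D at 1, τ at 0, g at 0, a at 0; solve each RREF row for its pivot's exponent:
  r0: exp(κ) + (-1)·1 = 0 ⇒ exp(κ) = 1
  r1: exp(v) + (1)·1 = 0 ⇒ exp(v) = -1
  r2: exp(μ) + (1)·1 = 0 ⇒ exp(μ) = -1
Π_2 = κ · v^-1 · μ^-1 · D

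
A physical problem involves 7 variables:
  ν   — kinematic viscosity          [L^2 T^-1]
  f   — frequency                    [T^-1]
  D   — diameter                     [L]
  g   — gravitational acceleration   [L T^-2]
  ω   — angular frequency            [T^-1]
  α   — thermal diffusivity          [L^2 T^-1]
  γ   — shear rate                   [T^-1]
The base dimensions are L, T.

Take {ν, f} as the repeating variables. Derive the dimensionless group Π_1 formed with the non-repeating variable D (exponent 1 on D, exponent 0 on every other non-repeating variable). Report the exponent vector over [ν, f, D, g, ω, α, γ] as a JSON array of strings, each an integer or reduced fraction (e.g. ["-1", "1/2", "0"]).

["-1/2", "1/2", "1", "0", "0", "0", "0"]

Dimensional matrix (L×T by ν×f×D×g×ω×α×γ):
  L: [ 2  0  1  1  0  2  0]
  T: [-1 -1  0 -2 -1 -1 -1]
RREF → pivots at {ν,f} ⇒ r = 2
Pivot set = {ν,f}, free = {D,g,ω,α,γ}
RREF:
  r0: [   1    0  1/2  1/2    0    1    0]
  r1: [   0    1 -1/2  3/2    1    0    1]
Fix exponent of D at 1, g at 0, ω at 0, α at 0, γ at 0; solve each RREF row for its pivot's exponent:
  r0: exp(ν) + (1/2)·1 = 0 ⇒ exp(ν) = -1/2
  r1: exp(f) + (-1/2)·1 = 0 ⇒ exp(f) = 1/2
Π_1 = ν^(-1/2) · f^(1/2) · D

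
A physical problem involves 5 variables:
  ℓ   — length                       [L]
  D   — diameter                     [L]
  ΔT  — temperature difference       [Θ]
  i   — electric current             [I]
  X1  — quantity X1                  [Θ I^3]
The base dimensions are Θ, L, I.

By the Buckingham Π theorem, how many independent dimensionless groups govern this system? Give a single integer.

Exponent matrix [Θ,L,I] × [ℓ,D,ΔT,i,X1]:
  Θ: [ 0  0  1  0  1]
  L: [ 1  1  0  0  0]
  I: [ 0  0  0  1  3]
RREF → pivots at {ℓ,ΔT,i} ⇒ r = 3
n=5, r=3 ⇒ 2 dimensionless groups

2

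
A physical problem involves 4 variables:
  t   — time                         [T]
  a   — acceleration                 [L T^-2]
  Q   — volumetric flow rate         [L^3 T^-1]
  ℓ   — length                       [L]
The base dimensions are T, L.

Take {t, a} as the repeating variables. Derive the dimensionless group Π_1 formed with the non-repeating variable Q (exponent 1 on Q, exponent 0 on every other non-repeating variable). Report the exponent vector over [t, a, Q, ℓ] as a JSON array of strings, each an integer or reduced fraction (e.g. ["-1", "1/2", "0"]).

Write exponents as rows T,L / cols t,a,Q,ℓ:
  T: [ 1 -2 -1  0]
  L: [ 0  1  3  1]
RREF → pivots at {t,a} ⇒ r = 2
Pivot set = {t,a}, free = {Q,ℓ}
RREF:
  r0: [   1    0    5    2]
  r1: [   0    1    3    1]
Fix exponent of Q at 1, ℓ at 0; solve each RREF row for its pivot's exponent:
  r0: exp(t) + (5)·1 = 0 ⇒ exp(t) = -5
  r1: exp(a) + (3)·1 = 0 ⇒ exp(a) = -3
Π_1 = t^-5 · a^-3 · Q

["-5", "-3", "1", "0"]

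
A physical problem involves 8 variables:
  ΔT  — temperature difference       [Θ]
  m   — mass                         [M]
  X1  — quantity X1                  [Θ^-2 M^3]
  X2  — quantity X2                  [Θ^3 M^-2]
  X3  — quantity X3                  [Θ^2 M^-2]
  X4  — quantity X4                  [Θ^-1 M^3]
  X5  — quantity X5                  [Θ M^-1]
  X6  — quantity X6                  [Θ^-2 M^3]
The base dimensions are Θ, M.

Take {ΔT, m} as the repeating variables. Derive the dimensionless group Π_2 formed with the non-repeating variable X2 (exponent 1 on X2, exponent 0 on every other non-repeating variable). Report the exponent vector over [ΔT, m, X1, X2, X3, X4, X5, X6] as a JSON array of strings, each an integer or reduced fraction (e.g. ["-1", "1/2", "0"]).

["-3", "2", "0", "1", "0", "0", "0", "0"]

Exponent matrix [Θ,M] × [ΔT,m,X1,X2,X3,X4,X5,X6]:
  Θ: [ 1  0 -2  3  2 -1  1 -2]
  M: [ 0  1  3 -2 -2  3 -1  3]
Echelon form has 2 nonzero rows (pivots: ΔT,m)
Repeat: ΔT,m; free: X1,X2,X3,X4,X5,X6
RREF:
  r0: [   1    0   -2    3    2   -1    1   -2]
  r1: [   0    1    3   -2   -2    3   -1    3]
Fix exponent of X2 at 1, X1 at 0, X3 at 0, X4 at 0, X5 at 0, X6 at 0; solve each RREF row for its pivot's exponent:
  r0: exp(ΔT) + (3)·1 = 0 ⇒ exp(ΔT) = -3
  r1: exp(m) + (-2)·1 = 0 ⇒ exp(m) = 2
Π_2 = ΔT^-3 · m^2 · X2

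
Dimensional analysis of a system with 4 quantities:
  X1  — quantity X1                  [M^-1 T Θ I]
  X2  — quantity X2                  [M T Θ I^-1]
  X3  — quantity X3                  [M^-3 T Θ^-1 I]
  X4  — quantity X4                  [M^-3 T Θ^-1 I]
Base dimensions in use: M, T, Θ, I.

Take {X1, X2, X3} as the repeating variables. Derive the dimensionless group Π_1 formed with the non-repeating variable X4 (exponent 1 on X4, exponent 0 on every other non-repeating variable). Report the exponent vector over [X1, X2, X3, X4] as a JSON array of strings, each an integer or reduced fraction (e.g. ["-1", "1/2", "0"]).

Exponent matrix [M,T,Θ,I] × [X1,X2,X3,X4]:
  M: [-1  1 -3 -3]
  T: [ 1  1  1  1]
  Θ: [ 1  1 -1 -1]
  I: [ 1 -1  1  1]
Echelon form has 3 nonzero rows (pivots: X1,X2,X3)
Repeat: X1,X2,X3; free: X4
RREF:
  r0: [   1    0    0    0]
  r1: [   0    1    0    0]
  r2: [   0    0    1    1]
  r3: [   0    0    0    0]
Fix exponent of X4 at 1; solve each RREF row for its pivot's exponent:
  r0: exp(X1) + (0)·1 = 0 ⇒ exp(X1) = 0
  r1: exp(X2) + (0)·1 = 0 ⇒ exp(X2) = 0
  r2: exp(X3) + (1)·1 = 0 ⇒ exp(X3) = -1
Π_1 = X3^-1 · X4

["0", "0", "-1", "1"]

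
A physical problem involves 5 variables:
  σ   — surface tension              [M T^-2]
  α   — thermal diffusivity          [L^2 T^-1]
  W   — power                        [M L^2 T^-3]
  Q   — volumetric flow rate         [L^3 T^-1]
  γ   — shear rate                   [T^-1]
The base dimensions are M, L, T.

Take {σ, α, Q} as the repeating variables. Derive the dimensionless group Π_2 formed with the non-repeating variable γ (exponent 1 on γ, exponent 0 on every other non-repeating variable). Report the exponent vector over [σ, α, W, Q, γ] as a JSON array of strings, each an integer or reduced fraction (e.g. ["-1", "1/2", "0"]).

Write exponents as rows M,L,T / cols σ,α,W,Q,γ:
  M: [ 1  0  1  0  0]
  L: [ 0  2  2  3  0]
  T: [-2 -1 -3 -1 -1]
Echelon form has 3 nonzero rows (pivots: σ,α,Q)
Repeat: σ,α,Q; free: W,γ
RREF:
  r0: [   1    0    1    0    0]
  r1: [   0    1    1    0    3]
  r2: [   0    0    0    1   -2]
Fix exponent of γ at 1, W at 0; solve each RREF row for its pivot's exponent:
  r0: exp(σ) + (0)·1 = 0 ⇒ exp(σ) = 0
  r1: exp(α) + (3)·1 = 0 ⇒ exp(α) = -3
  r2: exp(Q) + (-2)·1 = 0 ⇒ exp(Q) = 2
Π_2 = α^-3 · Q^2 · γ

["0", "-3", "0", "2", "1"]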